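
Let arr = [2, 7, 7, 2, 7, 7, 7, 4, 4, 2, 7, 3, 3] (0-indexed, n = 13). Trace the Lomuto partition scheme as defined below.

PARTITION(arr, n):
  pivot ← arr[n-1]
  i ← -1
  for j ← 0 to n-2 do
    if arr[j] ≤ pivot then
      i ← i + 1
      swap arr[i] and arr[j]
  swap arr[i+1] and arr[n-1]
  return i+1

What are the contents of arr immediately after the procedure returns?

pivot = arr[12] = 3; i = -1
j=0: arr[0]=2 ≤ 3 → i=0, swap arr[0],arr[0] (no change) → [2, 7, 7, 2, 7, 7, 7, 4, 4, 2, 7, 3, 3]
j=1: arr[1]=7 > 3 → no swap
j=2: arr[2]=7 > 3 → no swap
j=3: arr[3]=2 ≤ 3 → i=1, swap arr[1],arr[3] → [2, 2, 7, 7, 7, 7, 7, 4, 4, 2, 7, 3, 3]
j=4: arr[4]=7 > 3 → no swap
j=5: arr[5]=7 > 3 → no swap
j=6: arr[6]=7 > 3 → no swap
j=7: arr[7]=4 > 3 → no swap
j=8: arr[8]=4 > 3 → no swap
j=9: arr[9]=2 ≤ 3 → i=2, swap arr[2],arr[9] → [2, 2, 2, 7, 7, 7, 7, 4, 4, 7, 7, 3, 3]
j=10: arr[10]=7 > 3 → no swap
j=11: arr[11]=3 ≤ 3 → i=3, swap arr[3],arr[11] → [2, 2, 2, 3, 7, 7, 7, 4, 4, 7, 7, 7, 3]
final swap arr[4],arr[12] → [2, 2, 2, 3, 3, 7, 7, 4, 4, 7, 7, 7, 7]; return 4

[2, 2, 2, 3, 3, 7, 7, 4, 4, 7, 7, 7, 7]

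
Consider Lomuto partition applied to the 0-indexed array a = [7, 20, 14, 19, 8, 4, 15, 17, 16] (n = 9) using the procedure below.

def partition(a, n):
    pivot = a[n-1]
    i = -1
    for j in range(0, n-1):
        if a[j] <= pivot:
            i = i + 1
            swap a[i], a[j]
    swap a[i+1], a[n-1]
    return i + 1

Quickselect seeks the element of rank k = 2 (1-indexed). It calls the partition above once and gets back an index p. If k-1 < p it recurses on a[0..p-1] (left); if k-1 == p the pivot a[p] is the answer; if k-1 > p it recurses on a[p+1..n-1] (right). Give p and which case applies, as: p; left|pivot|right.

5; left

pivot=16, i=-1
j=0: 7≤16, i=0, swap(0,0) ⇒ [7, 20, 14, 19, 8, 4, 15, 17, 16]
j=1: 20>16, skip
j=2: 14≤16, i=1, swap(1,2) ⇒ [7, 14, 20, 19, 8, 4, 15, 17, 16]
j=3: 19>16, skip
j=4: 8≤16, i=2, swap(2,4) ⇒ [7, 14, 8, 19, 20, 4, 15, 17, 16]
j=5: 4≤16, i=3, swap(3,5) ⇒ [7, 14, 8, 4, 20, 19, 15, 17, 16]
j=6: 15≤16, i=4, swap(4,6) ⇒ [7, 14, 8, 4, 15, 19, 20, 17, 16]
j=7: 17>16, skip
swap(5,8) ⇒ [7, 14, 8, 4, 15, 16, 20, 17, 19]; return 5
p = 5; k-1 = 1 < 5 ⇒ left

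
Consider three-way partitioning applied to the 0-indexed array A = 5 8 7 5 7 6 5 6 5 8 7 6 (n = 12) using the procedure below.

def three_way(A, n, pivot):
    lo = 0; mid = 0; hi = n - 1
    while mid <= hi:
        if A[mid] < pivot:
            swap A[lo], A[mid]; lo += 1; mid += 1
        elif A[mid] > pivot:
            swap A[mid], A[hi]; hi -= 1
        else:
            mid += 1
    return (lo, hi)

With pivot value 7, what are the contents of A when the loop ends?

5 6 5 6 5 6 5 7 7 7 8 8

lo=0 mid=0 hi=11
5<7: swap(0,0), lo=1 mid=1 ⇒ 5 8 7 5 7 6 5 6 5 8 7 6
8>7: swap(1,11), hi=10 ⇒ 5 6 7 5 7 6 5 6 5 8 7 8
6<7: swap(1,1), lo=2 mid=2 ⇒ 5 6 7 5 7 6 5 6 5 8 7 8
7=7: mid=3
5<7: swap(2,3), lo=3 mid=4 ⇒ 5 6 5 7 7 6 5 6 5 8 7 8
7=7: mid=5
6<7: swap(3,5), lo=4 mid=6 ⇒ 5 6 5 6 7 7 5 6 5 8 7 8
5<7: swap(4,6), lo=5 mid=7 ⇒ 5 6 5 6 5 7 7 6 5 8 7 8
6<7: swap(5,7), lo=6 mid=8 ⇒ 5 6 5 6 5 6 7 7 5 8 7 8
5<7: swap(6,8), lo=7 mid=9 ⇒ 5 6 5 6 5 6 5 7 7 8 7 8
8>7: swap(9,10), hi=9 ⇒ 5 6 5 6 5 6 5 7 7 7 8 8
7=7: mid=10
done. lo=7 hi=9; A=5 6 5 6 5 6 5 7 7 7 8 8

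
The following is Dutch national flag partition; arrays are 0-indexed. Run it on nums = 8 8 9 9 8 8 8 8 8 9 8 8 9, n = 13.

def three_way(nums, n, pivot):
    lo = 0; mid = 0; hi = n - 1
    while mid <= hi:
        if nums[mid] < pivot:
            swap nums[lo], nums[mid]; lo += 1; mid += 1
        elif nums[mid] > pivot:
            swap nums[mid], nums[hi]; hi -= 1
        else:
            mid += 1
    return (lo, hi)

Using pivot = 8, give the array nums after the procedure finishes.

8 8 8 8 8 8 8 8 8 9 9 9 9

lo=0 mid=0 hi=12
8=8: mid=1
8=8: mid=2
9>8: swap(2,12), hi=11 ⇒ 8 8 9 9 8 8 8 8 8 9 8 8 9
9>8: swap(2,11), hi=10 ⇒ 8 8 8 9 8 8 8 8 8 9 8 9 9
8=8: mid=3
9>8: swap(3,10), hi=9 ⇒ 8 8 8 8 8 8 8 8 8 9 9 9 9
8=8: mid=4
8=8: mid=5
8=8: mid=6
8=8: mid=7
8=8: mid=8
8=8: mid=9
9>8: swap(9,9), hi=8 ⇒ 8 8 8 8 8 8 8 8 8 9 9 9 9
done. lo=0 hi=8; nums=8 8 8 8 8 8 8 8 8 9 9 9 9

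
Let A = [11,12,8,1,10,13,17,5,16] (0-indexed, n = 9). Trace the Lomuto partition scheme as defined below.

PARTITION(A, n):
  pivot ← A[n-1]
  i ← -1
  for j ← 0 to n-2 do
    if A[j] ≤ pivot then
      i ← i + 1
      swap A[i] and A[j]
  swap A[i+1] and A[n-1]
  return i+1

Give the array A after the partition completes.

pivot=16, i=-1
j=0: 11≤16, i=0, swap(0,0) ⇒ [11,12,8,1,10,13,17,5,16]
j=1: 12≤16, i=1, swap(1,1) ⇒ [11,12,8,1,10,13,17,5,16]
j=2: 8≤16, i=2, swap(2,2) ⇒ [11,12,8,1,10,13,17,5,16]
j=3: 1≤16, i=3, swap(3,3) ⇒ [11,12,8,1,10,13,17,5,16]
j=4: 10≤16, i=4, swap(4,4) ⇒ [11,12,8,1,10,13,17,5,16]
j=5: 13≤16, i=5, swap(5,5) ⇒ [11,12,8,1,10,13,17,5,16]
j=6: 17>16, skip
j=7: 5≤16, i=6, swap(6,7) ⇒ [11,12,8,1,10,13,5,17,16]
swap(7,8) ⇒ [11,12,8,1,10,13,5,16,17]; return 7

[11,12,8,1,10,13,5,16,17]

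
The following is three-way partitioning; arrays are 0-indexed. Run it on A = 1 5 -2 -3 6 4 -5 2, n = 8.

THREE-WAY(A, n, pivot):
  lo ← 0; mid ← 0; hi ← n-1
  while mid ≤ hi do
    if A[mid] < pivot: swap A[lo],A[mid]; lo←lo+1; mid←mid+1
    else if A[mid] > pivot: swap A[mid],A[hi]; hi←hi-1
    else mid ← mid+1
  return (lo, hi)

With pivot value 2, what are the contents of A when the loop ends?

lo=0 mid=0 hi=7
1<2: swap(0,0), lo=1 mid=1 ⇒ 1 5 -2 -3 6 4 -5 2
5>2: swap(1,7), hi=6 ⇒ 1 2 -2 -3 6 4 -5 5
2=2: mid=2
-2<2: swap(1,2), lo=2 mid=3 ⇒ 1 -2 2 -3 6 4 -5 5
-3<2: swap(2,3), lo=3 mid=4 ⇒ 1 -2 -3 2 6 4 -5 5
6>2: swap(4,6), hi=5 ⇒ 1 -2 -3 2 -5 4 6 5
-5<2: swap(3,4), lo=4 mid=5 ⇒ 1 -2 -3 -5 2 4 6 5
4>2: swap(5,5), hi=4 ⇒ 1 -2 -3 -5 2 4 6 5
done. lo=4 hi=4; A=1 -2 -3 -5 2 4 6 5

1 -2 -3 -5 2 4 6 5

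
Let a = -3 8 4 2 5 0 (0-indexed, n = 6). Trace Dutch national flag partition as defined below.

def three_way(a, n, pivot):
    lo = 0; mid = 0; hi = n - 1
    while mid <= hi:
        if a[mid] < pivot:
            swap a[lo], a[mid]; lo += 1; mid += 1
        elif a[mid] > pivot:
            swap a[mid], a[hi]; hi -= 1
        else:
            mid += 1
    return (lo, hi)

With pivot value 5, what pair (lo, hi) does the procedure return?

(4, 4)

pivot = 5; lo=0, mid=0, hi=5
a[mid]=-3<5: swap a[0],a[0]; lo=1,mid=1 → -3 8 4 2 5 0
a[mid]=8>5: swap a[1],a[5]; hi=4 → -3 0 4 2 5 8
a[mid]=0<5: swap a[1],a[1]; lo=2,mid=2 → -3 0 4 2 5 8
a[mid]=4<5: swap a[2],a[2]; lo=3,mid=3 → -3 0 4 2 5 8
a[mid]=2<5: swap a[3],a[3]; lo=4,mid=4 → -3 0 4 2 5 8
a[mid]=5=5: mid=5
end: lo=4, hi=4; a = -3 0 4 2 5 8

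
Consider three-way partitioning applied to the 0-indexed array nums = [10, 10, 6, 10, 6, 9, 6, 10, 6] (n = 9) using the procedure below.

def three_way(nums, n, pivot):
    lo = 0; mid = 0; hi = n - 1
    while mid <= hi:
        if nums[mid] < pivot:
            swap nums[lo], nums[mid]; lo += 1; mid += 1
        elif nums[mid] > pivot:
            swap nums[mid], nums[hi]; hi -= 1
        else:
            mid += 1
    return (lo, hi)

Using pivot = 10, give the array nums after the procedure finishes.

pivot = 10; lo=0, mid=0, hi=8
nums[mid]=10=10: mid=1
nums[mid]=10=10: mid=2
nums[mid]=6<10: swap nums[0],nums[2]; lo=1,mid=3 → [6, 10, 10, 10, 6, 9, 6, 10, 6]
nums[mid]=10=10: mid=4
nums[mid]=6<10: swap nums[1],nums[4]; lo=2,mid=5 → [6, 6, 10, 10, 10, 9, 6, 10, 6]
nums[mid]=9<10: swap nums[2],nums[5]; lo=3,mid=6 → [6, 6, 9, 10, 10, 10, 6, 10, 6]
nums[mid]=6<10: swap nums[3],nums[6]; lo=4,mid=7 → [6, 6, 9, 6, 10, 10, 10, 10, 6]
nums[mid]=10=10: mid=8
nums[mid]=6<10: swap nums[4],nums[8]; lo=5,mid=9 → [6, 6, 9, 6, 6, 10, 10, 10, 10]
end: lo=5, hi=8; nums = [6, 6, 9, 6, 6, 10, 10, 10, 10]

[6, 6, 9, 6, 6, 10, 10, 10, 10]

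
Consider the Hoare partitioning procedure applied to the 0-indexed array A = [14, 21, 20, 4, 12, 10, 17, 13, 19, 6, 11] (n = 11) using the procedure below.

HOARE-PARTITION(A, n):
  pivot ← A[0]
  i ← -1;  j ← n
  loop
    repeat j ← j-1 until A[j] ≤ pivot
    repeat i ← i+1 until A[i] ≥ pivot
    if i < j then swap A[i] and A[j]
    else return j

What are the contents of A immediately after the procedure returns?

[11, 6, 13, 4, 12, 10, 17, 20, 19, 21, 14]

pivot=14
j stops at 10 (11), i stops at 0 (14); swap ⇒ [11, 21, 20, 4, 12, 10, 17, 13, 19, 6, 14]
j stops at 9 (6), i stops at 1 (21); swap ⇒ [11, 6, 20, 4, 12, 10, 17, 13, 19, 21, 14]
j stops at 7 (13), i stops at 2 (20); swap ⇒ [11, 6, 13, 4, 12, 10, 17, 20, 19, 21, 14]
j stops at 5, i stops at 6; i≥j ⇒ return 5. A=[11, 6, 13, 4, 12, 10, 17, 20, 19, 21, 14]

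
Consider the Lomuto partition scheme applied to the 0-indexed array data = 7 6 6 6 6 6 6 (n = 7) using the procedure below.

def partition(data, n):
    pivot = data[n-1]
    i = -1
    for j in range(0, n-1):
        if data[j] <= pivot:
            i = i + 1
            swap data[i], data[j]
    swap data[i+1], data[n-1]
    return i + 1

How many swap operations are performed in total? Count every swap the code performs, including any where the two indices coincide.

6

pivot = data[6] = 6; i = -1
j=0: data[0]=7 > 6 → no swap
j=1: data[1]=6 ≤ 6 → i=0, swap data[0],data[1] → 6 7 6 6 6 6 6
j=2: data[2]=6 ≤ 6 → i=1, swap data[1],data[2] → 6 6 7 6 6 6 6
j=3: data[3]=6 ≤ 6 → i=2, swap data[2],data[3] → 6 6 6 7 6 6 6
j=4: data[4]=6 ≤ 6 → i=3, swap data[3],data[4] → 6 6 6 6 7 6 6
j=5: data[5]=6 ≤ 6 → i=4, swap data[4],data[5] → 6 6 6 6 6 7 6
final swap data[5],data[6] → 6 6 6 6 6 6 7; return 5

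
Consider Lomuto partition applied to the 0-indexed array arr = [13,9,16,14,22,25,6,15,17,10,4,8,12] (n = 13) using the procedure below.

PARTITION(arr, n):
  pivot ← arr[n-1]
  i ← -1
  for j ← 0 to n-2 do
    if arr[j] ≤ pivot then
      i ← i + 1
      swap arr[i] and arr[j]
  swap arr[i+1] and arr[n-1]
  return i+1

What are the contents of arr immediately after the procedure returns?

pivot=12, i=-1
j=0: 13>12, skip
j=1: 9≤12, i=0, swap(0,1) ⇒ [9,13,16,14,22,25,6,15,17,10,4,8,12]
j=2: 16>12, skip
j=3: 14>12, skip
j=4: 22>12, skip
j=5: 25>12, skip
j=6: 6≤12, i=1, swap(1,6) ⇒ [9,6,16,14,22,25,13,15,17,10,4,8,12]
j=7: 15>12, skip
j=8: 17>12, skip
j=9: 10≤12, i=2, swap(2,9) ⇒ [9,6,10,14,22,25,13,15,17,16,4,8,12]
j=10: 4≤12, i=3, swap(3,10) ⇒ [9,6,10,4,22,25,13,15,17,16,14,8,12]
j=11: 8≤12, i=4, swap(4,11) ⇒ [9,6,10,4,8,25,13,15,17,16,14,22,12]
swap(5,12) ⇒ [9,6,10,4,8,12,13,15,17,16,14,22,25]; return 5

[9,6,10,4,8,12,13,15,17,16,14,22,25]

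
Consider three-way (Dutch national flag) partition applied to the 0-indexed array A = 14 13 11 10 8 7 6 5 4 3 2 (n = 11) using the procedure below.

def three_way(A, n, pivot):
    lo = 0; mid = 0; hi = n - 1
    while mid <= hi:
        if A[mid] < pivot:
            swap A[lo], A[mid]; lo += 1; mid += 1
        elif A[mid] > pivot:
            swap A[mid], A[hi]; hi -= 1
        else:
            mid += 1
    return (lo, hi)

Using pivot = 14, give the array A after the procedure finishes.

pivot = 14; lo=0, mid=0, hi=10
A[mid]=14=14: mid=1
A[mid]=13<14: swap A[0],A[1]; lo=1,mid=2 → 13 14 11 10 8 7 6 5 4 3 2
A[mid]=11<14: swap A[1],A[2]; lo=2,mid=3 → 13 11 14 10 8 7 6 5 4 3 2
A[mid]=10<14: swap A[2],A[3]; lo=3,mid=4 → 13 11 10 14 8 7 6 5 4 3 2
A[mid]=8<14: swap A[3],A[4]; lo=4,mid=5 → 13 11 10 8 14 7 6 5 4 3 2
A[mid]=7<14: swap A[4],A[5]; lo=5,mid=6 → 13 11 10 8 7 14 6 5 4 3 2
A[mid]=6<14: swap A[5],A[6]; lo=6,mid=7 → 13 11 10 8 7 6 14 5 4 3 2
A[mid]=5<14: swap A[6],A[7]; lo=7,mid=8 → 13 11 10 8 7 6 5 14 4 3 2
A[mid]=4<14: swap A[7],A[8]; lo=8,mid=9 → 13 11 10 8 7 6 5 4 14 3 2
A[mid]=3<14: swap A[8],A[9]; lo=9,mid=10 → 13 11 10 8 7 6 5 4 3 14 2
A[mid]=2<14: swap A[9],A[10]; lo=10,mid=11 → 13 11 10 8 7 6 5 4 3 2 14
end: lo=10, hi=10; A = 13 11 10 8 7 6 5 4 3 2 14

13 11 10 8 7 6 5 4 3 2 14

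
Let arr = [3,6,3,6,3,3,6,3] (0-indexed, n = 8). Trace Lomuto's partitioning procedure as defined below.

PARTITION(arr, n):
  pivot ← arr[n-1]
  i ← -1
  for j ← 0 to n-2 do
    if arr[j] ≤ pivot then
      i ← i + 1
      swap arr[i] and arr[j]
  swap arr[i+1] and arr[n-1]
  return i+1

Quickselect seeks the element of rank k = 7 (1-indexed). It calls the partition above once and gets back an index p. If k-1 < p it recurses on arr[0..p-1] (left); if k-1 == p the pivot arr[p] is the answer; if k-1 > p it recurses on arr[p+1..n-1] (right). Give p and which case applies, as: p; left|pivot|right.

4; right

pivot = arr[7] = 3; i = -1
j=0: arr[0]=3 ≤ 3 → i=0, swap arr[0],arr[0] (no change) → [3,6,3,6,3,3,6,3]
j=1: arr[1]=6 > 3 → no swap
j=2: arr[2]=3 ≤ 3 → i=1, swap arr[1],arr[2] → [3,3,6,6,3,3,6,3]
j=3: arr[3]=6 > 3 → no swap
j=4: arr[4]=3 ≤ 3 → i=2, swap arr[2],arr[4] → [3,3,3,6,6,3,6,3]
j=5: arr[5]=3 ≤ 3 → i=3, swap arr[3],arr[5] → [3,3,3,3,6,6,6,3]
j=6: arr[6]=6 > 3 → no swap
final swap arr[4],arr[7] → [3,3,3,3,3,6,6,6]; return 4
p = 4; k-1 = 6 > 4 ⇒ right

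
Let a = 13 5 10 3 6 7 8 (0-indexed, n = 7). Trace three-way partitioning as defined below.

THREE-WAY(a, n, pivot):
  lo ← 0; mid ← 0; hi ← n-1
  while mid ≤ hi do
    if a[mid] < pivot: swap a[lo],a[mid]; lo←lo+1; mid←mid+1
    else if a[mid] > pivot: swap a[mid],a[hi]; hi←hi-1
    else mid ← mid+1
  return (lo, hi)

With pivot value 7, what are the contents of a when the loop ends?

5 6 3 7 10 8 13

lo=0 mid=0 hi=6
13>7: swap(0,6), hi=5 ⇒ 8 5 10 3 6 7 13
8>7: swap(0,5), hi=4 ⇒ 7 5 10 3 6 8 13
7=7: mid=1
5<7: swap(0,1), lo=1 mid=2 ⇒ 5 7 10 3 6 8 13
10>7: swap(2,4), hi=3 ⇒ 5 7 6 3 10 8 13
6<7: swap(1,2), lo=2 mid=3 ⇒ 5 6 7 3 10 8 13
3<7: swap(2,3), lo=3 mid=4 ⇒ 5 6 3 7 10 8 13
done. lo=3 hi=3; a=5 6 3 7 10 8 13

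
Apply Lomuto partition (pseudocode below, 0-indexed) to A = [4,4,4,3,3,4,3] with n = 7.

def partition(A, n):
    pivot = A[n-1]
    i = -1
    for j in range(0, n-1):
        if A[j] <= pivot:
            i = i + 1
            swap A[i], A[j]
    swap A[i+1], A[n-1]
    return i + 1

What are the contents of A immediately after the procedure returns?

pivot = A[6] = 3; i = -1
j=0: A[0]=4 > 3 → no swap
j=1: A[1]=4 > 3 → no swap
j=2: A[2]=4 > 3 → no swap
j=3: A[3]=3 ≤ 3 → i=0, swap A[0],A[3] → [3,4,4,4,3,4,3]
j=4: A[4]=3 ≤ 3 → i=1, swap A[1],A[4] → [3,3,4,4,4,4,3]
j=5: A[5]=4 > 3 → no swap
final swap A[2],A[6] → [3,3,3,4,4,4,4]; return 2

[3,3,3,4,4,4,4]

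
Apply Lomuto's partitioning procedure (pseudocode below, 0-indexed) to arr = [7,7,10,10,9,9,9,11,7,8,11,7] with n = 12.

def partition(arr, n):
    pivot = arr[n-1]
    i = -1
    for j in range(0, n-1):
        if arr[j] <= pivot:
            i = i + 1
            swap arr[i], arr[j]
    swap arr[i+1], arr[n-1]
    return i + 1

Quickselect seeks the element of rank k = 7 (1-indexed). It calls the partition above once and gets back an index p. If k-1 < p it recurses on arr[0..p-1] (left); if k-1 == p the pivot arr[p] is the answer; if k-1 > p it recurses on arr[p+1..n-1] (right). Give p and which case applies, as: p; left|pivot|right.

3; right

pivot = arr[11] = 7; i = -1
j=0: arr[0]=7 ≤ 7 → i=0, swap arr[0],arr[0] (no change) → [7,7,10,10,9,9,9,11,7,8,11,7]
j=1: arr[1]=7 ≤ 7 → i=1, swap arr[1],arr[1] (no change) → [7,7,10,10,9,9,9,11,7,8,11,7]
j=2: arr[2]=10 > 7 → no swap
j=3: arr[3]=10 > 7 → no swap
j=4: arr[4]=9 > 7 → no swap
j=5: arr[5]=9 > 7 → no swap
j=6: arr[6]=9 > 7 → no swap
j=7: arr[7]=11 > 7 → no swap
j=8: arr[8]=7 ≤ 7 → i=2, swap arr[2],arr[8] → [7,7,7,10,9,9,9,11,10,8,11,7]
j=9: arr[9]=8 > 7 → no swap
j=10: arr[10]=11 > 7 → no swap
final swap arr[3],arr[11] → [7,7,7,7,9,9,9,11,10,8,11,10]; return 3
p = 3; k-1 = 6 > 3 ⇒ right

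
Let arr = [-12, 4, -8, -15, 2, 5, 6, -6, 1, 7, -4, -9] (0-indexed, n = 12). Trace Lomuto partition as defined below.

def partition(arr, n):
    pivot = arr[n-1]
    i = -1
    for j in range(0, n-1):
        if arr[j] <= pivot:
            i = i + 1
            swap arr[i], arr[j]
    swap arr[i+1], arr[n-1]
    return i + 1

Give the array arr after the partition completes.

pivot = arr[11] = -9; i = -1
j=0: arr[0]=-12 ≤ -9 → i=0, swap arr[0],arr[0] (no change) → [-12, 4, -8, -15, 2, 5, 6, -6, 1, 7, -4, -9]
j=1: arr[1]=4 > -9 → no swap
j=2: arr[2]=-8 > -9 → no swap
j=3: arr[3]=-15 ≤ -9 → i=1, swap arr[1],arr[3] → [-12, -15, -8, 4, 2, 5, 6, -6, 1, 7, -4, -9]
j=4: arr[4]=2 > -9 → no swap
j=5: arr[5]=5 > -9 → no swap
j=6: arr[6]=6 > -9 → no swap
j=7: arr[7]=-6 > -9 → no swap
j=8: arr[8]=1 > -9 → no swap
j=9: arr[9]=7 > -9 → no swap
j=10: arr[10]=-4 > -9 → no swap
final swap arr[2],arr[11] → [-12, -15, -9, 4, 2, 5, 6, -6, 1, 7, -4, -8]; return 2

[-12, -15, -9, 4, 2, 5, 6, -6, 1, 7, -4, -8]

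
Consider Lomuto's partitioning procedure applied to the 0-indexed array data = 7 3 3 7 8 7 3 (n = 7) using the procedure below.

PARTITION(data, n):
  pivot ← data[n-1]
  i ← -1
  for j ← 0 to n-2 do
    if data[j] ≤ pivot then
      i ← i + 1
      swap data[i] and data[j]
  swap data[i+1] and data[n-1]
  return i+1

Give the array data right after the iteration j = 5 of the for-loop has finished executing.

3 3 7 7 8 7 3

pivot = data[6] = 3; i = -1
j=0: data[0]=7 > 3 → no swap
j=1: data[1]=3 ≤ 3 → i=0, swap data[0],data[1] → 3 7 3 7 8 7 3
j=2: data[2]=3 ≤ 3 → i=1, swap data[1],data[2] → 3 3 7 7 8 7 3
j=3: data[3]=7 > 3 → no swap
j=4: data[4]=8 > 3 → no swap
j=5: data[5]=7 > 3 → no swap
(after j=5) data = 3 3 7 7 8 7 3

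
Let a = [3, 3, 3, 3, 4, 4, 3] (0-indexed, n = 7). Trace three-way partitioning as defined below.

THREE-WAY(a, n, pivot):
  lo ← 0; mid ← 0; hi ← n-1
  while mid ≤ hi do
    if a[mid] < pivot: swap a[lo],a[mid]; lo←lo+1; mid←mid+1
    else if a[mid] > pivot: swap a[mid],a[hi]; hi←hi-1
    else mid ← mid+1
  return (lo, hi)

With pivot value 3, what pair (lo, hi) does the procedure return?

lo=0 mid=0 hi=6
3=3: mid=1
3=3: mid=2
3=3: mid=3
3=3: mid=4
4>3: swap(4,6), hi=5 ⇒ [3, 3, 3, 3, 3, 4, 4]
3=3: mid=5
4>3: swap(5,5), hi=4 ⇒ [3, 3, 3, 3, 3, 4, 4]
done. lo=0 hi=4; a=[3, 3, 3, 3, 3, 4, 4]

(0, 4)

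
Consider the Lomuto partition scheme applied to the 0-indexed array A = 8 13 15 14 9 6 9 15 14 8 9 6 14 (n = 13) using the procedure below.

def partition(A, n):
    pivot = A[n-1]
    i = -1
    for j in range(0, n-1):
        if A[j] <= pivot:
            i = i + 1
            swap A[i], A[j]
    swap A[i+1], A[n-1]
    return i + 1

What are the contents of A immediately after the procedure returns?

8 13 14 9 6 9 14 8 9 6 14 15 15

pivot=14, i=-1
j=0: 8≤14, i=0, swap(0,0) ⇒ 8 13 15 14 9 6 9 15 14 8 9 6 14
j=1: 13≤14, i=1, swap(1,1) ⇒ 8 13 15 14 9 6 9 15 14 8 9 6 14
j=2: 15>14, skip
j=3: 14≤14, i=2, swap(2,3) ⇒ 8 13 14 15 9 6 9 15 14 8 9 6 14
j=4: 9≤14, i=3, swap(3,4) ⇒ 8 13 14 9 15 6 9 15 14 8 9 6 14
j=5: 6≤14, i=4, swap(4,5) ⇒ 8 13 14 9 6 15 9 15 14 8 9 6 14
j=6: 9≤14, i=5, swap(5,6) ⇒ 8 13 14 9 6 9 15 15 14 8 9 6 14
j=7: 15>14, skip
j=8: 14≤14, i=6, swap(6,8) ⇒ 8 13 14 9 6 9 14 15 15 8 9 6 14
j=9: 8≤14, i=7, swap(7,9) ⇒ 8 13 14 9 6 9 14 8 15 15 9 6 14
j=10: 9≤14, i=8, swap(8,10) ⇒ 8 13 14 9 6 9 14 8 9 15 15 6 14
j=11: 6≤14, i=9, swap(9,11) ⇒ 8 13 14 9 6 9 14 8 9 6 15 15 14
swap(10,12) ⇒ 8 13 14 9 6 9 14 8 9 6 14 15 15; return 10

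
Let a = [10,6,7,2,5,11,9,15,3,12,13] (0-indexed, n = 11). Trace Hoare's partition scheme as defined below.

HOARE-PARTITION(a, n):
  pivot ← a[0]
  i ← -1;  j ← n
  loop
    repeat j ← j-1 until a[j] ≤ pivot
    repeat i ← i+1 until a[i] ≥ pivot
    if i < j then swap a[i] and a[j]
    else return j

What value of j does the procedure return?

pivot = a[0] = 10; i = -1, j = 11
j→8 (a[8]=3≤10), i→0 (a[0]=10≥10); i<j, swap → [3,6,7,2,5,11,9,15,10,12,13]
j→6 (a[6]=9≤10), i→5 (a[5]=11≥10); i<j, swap → [3,6,7,2,5,9,11,15,10,12,13]
j→5, i→6; i≥j, return j=5. a = [3,6,7,2,5,9,11,15,10,12,13]

5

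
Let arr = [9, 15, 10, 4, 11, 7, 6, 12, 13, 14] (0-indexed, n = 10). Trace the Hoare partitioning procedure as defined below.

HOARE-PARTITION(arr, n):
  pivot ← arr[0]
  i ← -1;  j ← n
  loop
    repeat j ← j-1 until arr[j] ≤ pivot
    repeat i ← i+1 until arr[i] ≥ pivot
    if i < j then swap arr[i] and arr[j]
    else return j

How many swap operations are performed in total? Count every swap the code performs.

pivot = arr[0] = 9; i = -1, j = 10
j→6 (arr[6]=6≤9), i→0 (arr[0]=9≥9); i<j, swap → [6, 15, 10, 4, 11, 7, 9, 12, 13, 14]
j→5 (arr[5]=7≤9), i→1 (arr[1]=15≥9); i<j, swap → [6, 7, 10, 4, 11, 15, 9, 12, 13, 14]
j→3 (arr[3]=4≤9), i→2 (arr[2]=10≥9); i<j, swap → [6, 7, 4, 10, 11, 15, 9, 12, 13, 14]
j→2, i→3; i≥j, return j=2. arr = [6, 7, 4, 10, 11, 15, 9, 12, 13, 14]

3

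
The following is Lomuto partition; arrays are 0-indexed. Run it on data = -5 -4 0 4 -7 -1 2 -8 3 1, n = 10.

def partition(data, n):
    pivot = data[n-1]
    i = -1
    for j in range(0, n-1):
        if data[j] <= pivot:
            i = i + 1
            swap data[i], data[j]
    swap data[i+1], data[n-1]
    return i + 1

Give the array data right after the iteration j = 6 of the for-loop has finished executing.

pivot = data[9] = 1; i = -1
j=0: data[0]=-5 ≤ 1 → i=0, swap data[0],data[0] (no change) → -5 -4 0 4 -7 -1 2 -8 3 1
j=1: data[1]=-4 ≤ 1 → i=1, swap data[1],data[1] (no change) → -5 -4 0 4 -7 -1 2 -8 3 1
j=2: data[2]=0 ≤ 1 → i=2, swap data[2],data[2] (no change) → -5 -4 0 4 -7 -1 2 -8 3 1
j=3: data[3]=4 > 1 → no swap
j=4: data[4]=-7 ≤ 1 → i=3, swap data[3],data[4] → -5 -4 0 -7 4 -1 2 -8 3 1
j=5: data[5]=-1 ≤ 1 → i=4, swap data[4],data[5] → -5 -4 0 -7 -1 4 2 -8 3 1
j=6: data[6]=2 > 1 → no swap
(after j=6) data = -5 -4 0 -7 -1 4 2 -8 3 1

-5 -4 0 -7 -1 4 2 -8 3 1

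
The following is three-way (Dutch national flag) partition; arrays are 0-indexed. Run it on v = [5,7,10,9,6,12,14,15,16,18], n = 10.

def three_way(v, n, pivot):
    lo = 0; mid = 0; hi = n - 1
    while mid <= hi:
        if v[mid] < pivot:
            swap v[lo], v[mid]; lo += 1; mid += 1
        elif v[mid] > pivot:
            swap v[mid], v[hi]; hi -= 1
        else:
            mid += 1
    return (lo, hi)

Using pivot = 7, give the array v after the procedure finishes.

[5,6,7,9,12,14,15,16,18,10]

lo=0 mid=0 hi=9
5<7: swap(0,0), lo=1 mid=1 ⇒ [5,7,10,9,6,12,14,15,16,18]
7=7: mid=2
10>7: swap(2,9), hi=8 ⇒ [5,7,18,9,6,12,14,15,16,10]
18>7: swap(2,8), hi=7 ⇒ [5,7,16,9,6,12,14,15,18,10]
16>7: swap(2,7), hi=6 ⇒ [5,7,15,9,6,12,14,16,18,10]
15>7: swap(2,6), hi=5 ⇒ [5,7,14,9,6,12,15,16,18,10]
14>7: swap(2,5), hi=4 ⇒ [5,7,12,9,6,14,15,16,18,10]
12>7: swap(2,4), hi=3 ⇒ [5,7,6,9,12,14,15,16,18,10]
6<7: swap(1,2), lo=2 mid=3 ⇒ [5,6,7,9,12,14,15,16,18,10]
9>7: swap(3,3), hi=2 ⇒ [5,6,7,9,12,14,15,16,18,10]
done. lo=2 hi=2; v=[5,6,7,9,12,14,15,16,18,10]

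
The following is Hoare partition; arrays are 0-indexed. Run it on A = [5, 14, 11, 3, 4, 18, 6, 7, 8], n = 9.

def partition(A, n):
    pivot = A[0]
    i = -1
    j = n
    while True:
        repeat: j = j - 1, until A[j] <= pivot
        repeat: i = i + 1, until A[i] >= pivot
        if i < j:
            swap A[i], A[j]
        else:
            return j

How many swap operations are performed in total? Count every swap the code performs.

2

pivot = A[0] = 5; i = -1, j = 9
j→4 (A[4]=4≤5), i→0 (A[0]=5≥5); i<j, swap → [4, 14, 11, 3, 5, 18, 6, 7, 8]
j→3 (A[3]=3≤5), i→1 (A[1]=14≥5); i<j, swap → [4, 3, 11, 14, 5, 18, 6, 7, 8]
j→1, i→2; i≥j, return j=1. A = [4, 3, 11, 14, 5, 18, 6, 7, 8]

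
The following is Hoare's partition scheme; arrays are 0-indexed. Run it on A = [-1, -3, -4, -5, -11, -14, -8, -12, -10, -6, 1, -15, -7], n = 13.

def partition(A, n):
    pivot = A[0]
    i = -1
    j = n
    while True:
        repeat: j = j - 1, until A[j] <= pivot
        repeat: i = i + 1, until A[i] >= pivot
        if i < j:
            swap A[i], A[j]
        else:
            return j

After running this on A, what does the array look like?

pivot=-1
j stops at 12 (-7), i stops at 0 (-1); swap ⇒ [-7, -3, -4, -5, -11, -14, -8, -12, -10, -6, 1, -15, -1]
j stops at 11 (-15), i stops at 10 (1); swap ⇒ [-7, -3, -4, -5, -11, -14, -8, -12, -10, -6, -15, 1, -1]
j stops at 10, i stops at 11; i≥j ⇒ return 10. A=[-7, -3, -4, -5, -11, -14, -8, -12, -10, -6, -15, 1, -1]

[-7, -3, -4, -5, -11, -14, -8, -12, -10, -6, -15, 1, -1]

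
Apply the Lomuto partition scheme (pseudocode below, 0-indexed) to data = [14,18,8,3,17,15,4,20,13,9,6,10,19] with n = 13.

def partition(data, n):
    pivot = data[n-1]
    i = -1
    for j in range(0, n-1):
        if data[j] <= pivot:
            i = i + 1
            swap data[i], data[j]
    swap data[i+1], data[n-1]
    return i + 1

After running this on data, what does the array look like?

pivot = data[12] = 19; i = -1
j=0: data[0]=14 ≤ 19 → i=0, swap data[0],data[0] (no change) → [14,18,8,3,17,15,4,20,13,9,6,10,19]
j=1: data[1]=18 ≤ 19 → i=1, swap data[1],data[1] (no change) → [14,18,8,3,17,15,4,20,13,9,6,10,19]
j=2: data[2]=8 ≤ 19 → i=2, swap data[2],data[2] (no change) → [14,18,8,3,17,15,4,20,13,9,6,10,19]
j=3: data[3]=3 ≤ 19 → i=3, swap data[3],data[3] (no change) → [14,18,8,3,17,15,4,20,13,9,6,10,19]
j=4: data[4]=17 ≤ 19 → i=4, swap data[4],data[4] (no change) → [14,18,8,3,17,15,4,20,13,9,6,10,19]
j=5: data[5]=15 ≤ 19 → i=5, swap data[5],data[5] (no change) → [14,18,8,3,17,15,4,20,13,9,6,10,19]
j=6: data[6]=4 ≤ 19 → i=6, swap data[6],data[6] (no change) → [14,18,8,3,17,15,4,20,13,9,6,10,19]
j=7: data[7]=20 > 19 → no swap
j=8: data[8]=13 ≤ 19 → i=7, swap data[7],data[8] → [14,18,8,3,17,15,4,13,20,9,6,10,19]
j=9: data[9]=9 ≤ 19 → i=8, swap data[8],data[9] → [14,18,8,3,17,15,4,13,9,20,6,10,19]
j=10: data[10]=6 ≤ 19 → i=9, swap data[9],data[10] → [14,18,8,3,17,15,4,13,9,6,20,10,19]
j=11: data[11]=10 ≤ 19 → i=10, swap data[10],data[11] → [14,18,8,3,17,15,4,13,9,6,10,20,19]
final swap data[11],data[12] → [14,18,8,3,17,15,4,13,9,6,10,19,20]; return 11

[14,18,8,3,17,15,4,13,9,6,10,19,20]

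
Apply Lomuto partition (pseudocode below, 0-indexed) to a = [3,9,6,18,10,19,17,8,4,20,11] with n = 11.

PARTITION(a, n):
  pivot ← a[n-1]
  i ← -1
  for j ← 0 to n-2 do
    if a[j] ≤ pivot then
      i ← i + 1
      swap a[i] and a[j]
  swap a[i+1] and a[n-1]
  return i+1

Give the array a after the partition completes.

pivot = a[10] = 11; i = -1
j=0: a[0]=3 ≤ 11 → i=0, swap a[0],a[0] (no change) → [3,9,6,18,10,19,17,8,4,20,11]
j=1: a[1]=9 ≤ 11 → i=1, swap a[1],a[1] (no change) → [3,9,6,18,10,19,17,8,4,20,11]
j=2: a[2]=6 ≤ 11 → i=2, swap a[2],a[2] (no change) → [3,9,6,18,10,19,17,8,4,20,11]
j=3: a[3]=18 > 11 → no swap
j=4: a[4]=10 ≤ 11 → i=3, swap a[3],a[4] → [3,9,6,10,18,19,17,8,4,20,11]
j=5: a[5]=19 > 11 → no swap
j=6: a[6]=17 > 11 → no swap
j=7: a[7]=8 ≤ 11 → i=4, swap a[4],a[7] → [3,9,6,10,8,19,17,18,4,20,11]
j=8: a[8]=4 ≤ 11 → i=5, swap a[5],a[8] → [3,9,6,10,8,4,17,18,19,20,11]
j=9: a[9]=20 > 11 → no swap
final swap a[6],a[10] → [3,9,6,10,8,4,11,18,19,20,17]; return 6

[3,9,6,10,8,4,11,18,19,20,17]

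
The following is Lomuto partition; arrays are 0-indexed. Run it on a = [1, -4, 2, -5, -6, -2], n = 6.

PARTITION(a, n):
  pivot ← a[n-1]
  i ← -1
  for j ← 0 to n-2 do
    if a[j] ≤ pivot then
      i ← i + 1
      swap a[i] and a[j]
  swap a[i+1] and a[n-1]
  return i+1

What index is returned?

pivot = a[5] = -2; i = -1
j=0: a[0]=1 > -2 → no swap
j=1: a[1]=-4 ≤ -2 → i=0, swap a[0],a[1] → [-4, 1, 2, -5, -6, -2]
j=2: a[2]=2 > -2 → no swap
j=3: a[3]=-5 ≤ -2 → i=1, swap a[1],a[3] → [-4, -5, 2, 1, -6, -2]
j=4: a[4]=-6 ≤ -2 → i=2, swap a[2],a[4] → [-4, -5, -6, 1, 2, -2]
final swap a[3],a[5] → [-4, -5, -6, -2, 2, 1]; return 3

3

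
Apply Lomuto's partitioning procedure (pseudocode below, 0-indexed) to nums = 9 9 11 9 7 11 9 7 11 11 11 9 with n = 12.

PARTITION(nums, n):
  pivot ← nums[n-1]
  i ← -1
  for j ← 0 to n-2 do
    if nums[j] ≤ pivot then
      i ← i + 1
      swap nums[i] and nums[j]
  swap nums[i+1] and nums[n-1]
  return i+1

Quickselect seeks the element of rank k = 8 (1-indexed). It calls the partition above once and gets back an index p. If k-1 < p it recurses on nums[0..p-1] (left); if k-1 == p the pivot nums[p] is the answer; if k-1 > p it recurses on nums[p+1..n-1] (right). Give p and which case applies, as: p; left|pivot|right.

pivot=9, i=-1
j=0: 9≤9, i=0, swap(0,0) ⇒ 9 9 11 9 7 11 9 7 11 11 11 9
j=1: 9≤9, i=1, swap(1,1) ⇒ 9 9 11 9 7 11 9 7 11 11 11 9
j=2: 11>9, skip
j=3: 9≤9, i=2, swap(2,3) ⇒ 9 9 9 11 7 11 9 7 11 11 11 9
j=4: 7≤9, i=3, swap(3,4) ⇒ 9 9 9 7 11 11 9 7 11 11 11 9
j=5: 11>9, skip
j=6: 9≤9, i=4, swap(4,6) ⇒ 9 9 9 7 9 11 11 7 11 11 11 9
j=7: 7≤9, i=5, swap(5,7) ⇒ 9 9 9 7 9 7 11 11 11 11 11 9
j=8: 11>9, skip
j=9: 11>9, skip
j=10: 11>9, skip
swap(6,11) ⇒ 9 9 9 7 9 7 9 11 11 11 11 11; return 6
p = 6; k-1 = 7 > 6 ⇒ right

6; right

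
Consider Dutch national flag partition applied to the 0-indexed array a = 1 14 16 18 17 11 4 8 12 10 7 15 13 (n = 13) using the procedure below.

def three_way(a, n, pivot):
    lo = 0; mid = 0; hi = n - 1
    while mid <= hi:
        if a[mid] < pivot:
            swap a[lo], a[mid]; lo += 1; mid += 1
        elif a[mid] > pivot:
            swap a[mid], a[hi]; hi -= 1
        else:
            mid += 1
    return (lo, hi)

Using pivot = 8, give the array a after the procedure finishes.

pivot = 8; lo=0, mid=0, hi=12
a[mid]=1<8: swap a[0],a[0]; lo=1,mid=1 → 1 14 16 18 17 11 4 8 12 10 7 15 13
a[mid]=14>8: swap a[1],a[12]; hi=11 → 1 13 16 18 17 11 4 8 12 10 7 15 14
a[mid]=13>8: swap a[1],a[11]; hi=10 → 1 15 16 18 17 11 4 8 12 10 7 13 14
a[mid]=15>8: swap a[1],a[10]; hi=9 → 1 7 16 18 17 11 4 8 12 10 15 13 14
a[mid]=7<8: swap a[1],a[1]; lo=2,mid=2 → 1 7 16 18 17 11 4 8 12 10 15 13 14
a[mid]=16>8: swap a[2],a[9]; hi=8 → 1 7 10 18 17 11 4 8 12 16 15 13 14
a[mid]=10>8: swap a[2],a[8]; hi=7 → 1 7 12 18 17 11 4 8 10 16 15 13 14
a[mid]=12>8: swap a[2],a[7]; hi=6 → 1 7 8 18 17 11 4 12 10 16 15 13 14
a[mid]=8=8: mid=3
a[mid]=18>8: swap a[3],a[6]; hi=5 → 1 7 8 4 17 11 18 12 10 16 15 13 14
a[mid]=4<8: swap a[2],a[3]; lo=3,mid=4 → 1 7 4 8 17 11 18 12 10 16 15 13 14
a[mid]=17>8: swap a[4],a[5]; hi=4 → 1 7 4 8 11 17 18 12 10 16 15 13 14
a[mid]=11>8: swap a[4],a[4]; hi=3 → 1 7 4 8 11 17 18 12 10 16 15 13 14
end: lo=3, hi=3; a = 1 7 4 8 11 17 18 12 10 16 15 13 14

1 7 4 8 11 17 18 12 10 16 15 13 14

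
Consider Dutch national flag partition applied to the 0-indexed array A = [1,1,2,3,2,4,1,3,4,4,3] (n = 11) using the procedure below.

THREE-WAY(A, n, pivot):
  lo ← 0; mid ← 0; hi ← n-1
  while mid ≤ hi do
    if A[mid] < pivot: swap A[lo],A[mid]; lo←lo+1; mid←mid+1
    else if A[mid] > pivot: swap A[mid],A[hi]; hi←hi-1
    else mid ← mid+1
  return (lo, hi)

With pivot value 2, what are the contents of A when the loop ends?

pivot = 2; lo=0, mid=0, hi=10
A[mid]=1<2: swap A[0],A[0]; lo=1,mid=1 → [1,1,2,3,2,4,1,3,4,4,3]
A[mid]=1<2: swap A[1],A[1]; lo=2,mid=2 → [1,1,2,3,2,4,1,3,4,4,3]
A[mid]=2=2: mid=3
A[mid]=3>2: swap A[3],A[10]; hi=9 → [1,1,2,3,2,4,1,3,4,4,3]
A[mid]=3>2: swap A[3],A[9]; hi=8 → [1,1,2,4,2,4,1,3,4,3,3]
A[mid]=4>2: swap A[3],A[8]; hi=7 → [1,1,2,4,2,4,1,3,4,3,3]
A[mid]=4>2: swap A[3],A[7]; hi=6 → [1,1,2,3,2,4,1,4,4,3,3]
A[mid]=3>2: swap A[3],A[6]; hi=5 → [1,1,2,1,2,4,3,4,4,3,3]
A[mid]=1<2: swap A[2],A[3]; lo=3,mid=4 → [1,1,1,2,2,4,3,4,4,3,3]
A[mid]=2=2: mid=5
A[mid]=4>2: swap A[5],A[5]; hi=4 → [1,1,1,2,2,4,3,4,4,3,3]
end: lo=3, hi=4; A = [1,1,1,2,2,4,3,4,4,3,3]

[1,1,1,2,2,4,3,4,4,3,3]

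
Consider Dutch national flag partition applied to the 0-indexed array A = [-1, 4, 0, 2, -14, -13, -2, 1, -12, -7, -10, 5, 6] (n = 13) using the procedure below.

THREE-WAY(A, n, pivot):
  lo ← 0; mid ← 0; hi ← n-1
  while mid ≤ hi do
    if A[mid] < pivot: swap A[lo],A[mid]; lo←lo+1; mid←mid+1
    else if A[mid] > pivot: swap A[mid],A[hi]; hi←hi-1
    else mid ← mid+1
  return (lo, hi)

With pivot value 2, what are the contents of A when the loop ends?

[-1, -10, 0, -14, -13, -2, 1, -12, -7, 2, 5, 6, 4]

pivot = 2; lo=0, mid=0, hi=12
A[mid]=-1<2: swap A[0],A[0]; lo=1,mid=1 → [-1, 4, 0, 2, -14, -13, -2, 1, -12, -7, -10, 5, 6]
A[mid]=4>2: swap A[1],A[12]; hi=11 → [-1, 6, 0, 2, -14, -13, -2, 1, -12, -7, -10, 5, 4]
A[mid]=6>2: swap A[1],A[11]; hi=10 → [-1, 5, 0, 2, -14, -13, -2, 1, -12, -7, -10, 6, 4]
A[mid]=5>2: swap A[1],A[10]; hi=9 → [-1, -10, 0, 2, -14, -13, -2, 1, -12, -7, 5, 6, 4]
A[mid]=-10<2: swap A[1],A[1]; lo=2,mid=2 → [-1, -10, 0, 2, -14, -13, -2, 1, -12, -7, 5, 6, 4]
A[mid]=0<2: swap A[2],A[2]; lo=3,mid=3 → [-1, -10, 0, 2, -14, -13, -2, 1, -12, -7, 5, 6, 4]
A[mid]=2=2: mid=4
A[mid]=-14<2: swap A[3],A[4]; lo=4,mid=5 → [-1, -10, 0, -14, 2, -13, -2, 1, -12, -7, 5, 6, 4]
A[mid]=-13<2: swap A[4],A[5]; lo=5,mid=6 → [-1, -10, 0, -14, -13, 2, -2, 1, -12, -7, 5, 6, 4]
A[mid]=-2<2: swap A[5],A[6]; lo=6,mid=7 → [-1, -10, 0, -14, -13, -2, 2, 1, -12, -7, 5, 6, 4]
A[mid]=1<2: swap A[6],A[7]; lo=7,mid=8 → [-1, -10, 0, -14, -13, -2, 1, 2, -12, -7, 5, 6, 4]
A[mid]=-12<2: swap A[7],A[8]; lo=8,mid=9 → [-1, -10, 0, -14, -13, -2, 1, -12, 2, -7, 5, 6, 4]
A[mid]=-7<2: swap A[8],A[9]; lo=9,mid=10 → [-1, -10, 0, -14, -13, -2, 1, -12, -7, 2, 5, 6, 4]
end: lo=9, hi=9; A = [-1, -10, 0, -14, -13, -2, 1, -12, -7, 2, 5, 6, 4]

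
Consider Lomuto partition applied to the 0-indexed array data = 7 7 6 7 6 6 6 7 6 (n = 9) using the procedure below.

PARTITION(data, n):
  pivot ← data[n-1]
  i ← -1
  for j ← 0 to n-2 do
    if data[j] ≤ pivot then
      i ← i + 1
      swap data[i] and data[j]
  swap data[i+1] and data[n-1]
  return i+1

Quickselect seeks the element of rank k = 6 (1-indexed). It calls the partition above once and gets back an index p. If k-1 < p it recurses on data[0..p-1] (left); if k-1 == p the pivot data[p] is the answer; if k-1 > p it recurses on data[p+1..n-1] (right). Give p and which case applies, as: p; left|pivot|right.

4; right

pivot=6, i=-1
j=0: 7>6, skip
j=1: 7>6, skip
j=2: 6≤6, i=0, swap(0,2) ⇒ 6 7 7 7 6 6 6 7 6
j=3: 7>6, skip
j=4: 6≤6, i=1, swap(1,4) ⇒ 6 6 7 7 7 6 6 7 6
j=5: 6≤6, i=2, swap(2,5) ⇒ 6 6 6 7 7 7 6 7 6
j=6: 6≤6, i=3, swap(3,6) ⇒ 6 6 6 6 7 7 7 7 6
j=7: 7>6, skip
swap(4,8) ⇒ 6 6 6 6 6 7 7 7 7; return 4
p = 4; k-1 = 5 > 4 ⇒ right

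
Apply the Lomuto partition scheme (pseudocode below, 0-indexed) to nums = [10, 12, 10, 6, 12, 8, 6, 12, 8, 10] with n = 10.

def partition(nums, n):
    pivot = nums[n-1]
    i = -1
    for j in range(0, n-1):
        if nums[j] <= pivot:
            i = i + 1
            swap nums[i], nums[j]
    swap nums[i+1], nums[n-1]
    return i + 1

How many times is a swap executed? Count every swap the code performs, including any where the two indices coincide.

7

pivot=10, i=-1
j=0: 10≤10, i=0, swap(0,0) ⇒ [10, 12, 10, 6, 12, 8, 6, 12, 8, 10]
j=1: 12>10, skip
j=2: 10≤10, i=1, swap(1,2) ⇒ [10, 10, 12, 6, 12, 8, 6, 12, 8, 10]
j=3: 6≤10, i=2, swap(2,3) ⇒ [10, 10, 6, 12, 12, 8, 6, 12, 8, 10]
j=4: 12>10, skip
j=5: 8≤10, i=3, swap(3,5) ⇒ [10, 10, 6, 8, 12, 12, 6, 12, 8, 10]
j=6: 6≤10, i=4, swap(4,6) ⇒ [10, 10, 6, 8, 6, 12, 12, 12, 8, 10]
j=7: 12>10, skip
j=8: 8≤10, i=5, swap(5,8) ⇒ [10, 10, 6, 8, 6, 8, 12, 12, 12, 10]
swap(6,9) ⇒ [10, 10, 6, 8, 6, 8, 10, 12, 12, 12]; return 6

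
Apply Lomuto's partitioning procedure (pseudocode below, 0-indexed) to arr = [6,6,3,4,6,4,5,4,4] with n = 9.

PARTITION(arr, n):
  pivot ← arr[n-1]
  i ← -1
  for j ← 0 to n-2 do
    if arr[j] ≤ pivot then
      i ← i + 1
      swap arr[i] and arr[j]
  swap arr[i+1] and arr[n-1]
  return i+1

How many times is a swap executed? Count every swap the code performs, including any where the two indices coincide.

5

pivot=4, i=-1
j=0: 6>4, skip
j=1: 6>4, skip
j=2: 3≤4, i=0, swap(0,2) ⇒ [3,6,6,4,6,4,5,4,4]
j=3: 4≤4, i=1, swap(1,3) ⇒ [3,4,6,6,6,4,5,4,4]
j=4: 6>4, skip
j=5: 4≤4, i=2, swap(2,5) ⇒ [3,4,4,6,6,6,5,4,4]
j=6: 5>4, skip
j=7: 4≤4, i=3, swap(3,7) ⇒ [3,4,4,4,6,6,5,6,4]
swap(4,8) ⇒ [3,4,4,4,4,6,5,6,6]; return 4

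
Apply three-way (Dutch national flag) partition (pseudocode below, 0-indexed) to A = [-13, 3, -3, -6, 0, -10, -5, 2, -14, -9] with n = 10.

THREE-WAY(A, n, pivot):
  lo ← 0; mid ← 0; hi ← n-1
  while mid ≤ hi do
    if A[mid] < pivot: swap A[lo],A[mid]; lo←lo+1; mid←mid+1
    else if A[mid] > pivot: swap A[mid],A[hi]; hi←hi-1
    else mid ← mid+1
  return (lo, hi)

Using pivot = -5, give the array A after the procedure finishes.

[-13, -9, -14, -6, -10, -5, 2, 0, -3, 3]

lo=0 mid=0 hi=9
-13<-5: swap(0,0), lo=1 mid=1 ⇒ [-13, 3, -3, -6, 0, -10, -5, 2, -14, -9]
3>-5: swap(1,9), hi=8 ⇒ [-13, -9, -3, -6, 0, -10, -5, 2, -14, 3]
-9<-5: swap(1,1), lo=2 mid=2 ⇒ [-13, -9, -3, -6, 0, -10, -5, 2, -14, 3]
-3>-5: swap(2,8), hi=7 ⇒ [-13, -9, -14, -6, 0, -10, -5, 2, -3, 3]
-14<-5: swap(2,2), lo=3 mid=3 ⇒ [-13, -9, -14, -6, 0, -10, -5, 2, -3, 3]
-6<-5: swap(3,3), lo=4 mid=4 ⇒ [-13, -9, -14, -6, 0, -10, -5, 2, -3, 3]
0>-5: swap(4,7), hi=6 ⇒ [-13, -9, -14, -6, 2, -10, -5, 0, -3, 3]
2>-5: swap(4,6), hi=5 ⇒ [-13, -9, -14, -6, -5, -10, 2, 0, -3, 3]
-5=-5: mid=5
-10<-5: swap(4,5), lo=5 mid=6 ⇒ [-13, -9, -14, -6, -10, -5, 2, 0, -3, 3]
done. lo=5 hi=5; A=[-13, -9, -14, -6, -10, -5, 2, 0, -3, 3]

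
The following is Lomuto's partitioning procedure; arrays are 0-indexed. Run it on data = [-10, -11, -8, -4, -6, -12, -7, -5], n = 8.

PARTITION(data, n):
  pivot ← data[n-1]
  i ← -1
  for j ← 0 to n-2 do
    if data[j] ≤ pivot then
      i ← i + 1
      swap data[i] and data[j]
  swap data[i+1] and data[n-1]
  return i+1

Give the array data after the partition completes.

[-10, -11, -8, -6, -12, -7, -5, -4]

pivot = data[7] = -5; i = -1
j=0: data[0]=-10 ≤ -5 → i=0, swap data[0],data[0] (no change) → [-10, -11, -8, -4, -6, -12, -7, -5]
j=1: data[1]=-11 ≤ -5 → i=1, swap data[1],data[1] (no change) → [-10, -11, -8, -4, -6, -12, -7, -5]
j=2: data[2]=-8 ≤ -5 → i=2, swap data[2],data[2] (no change) → [-10, -11, -8, -4, -6, -12, -7, -5]
j=3: data[3]=-4 > -5 → no swap
j=4: data[4]=-6 ≤ -5 → i=3, swap data[3],data[4] → [-10, -11, -8, -6, -4, -12, -7, -5]
j=5: data[5]=-12 ≤ -5 → i=4, swap data[4],data[5] → [-10, -11, -8, -6, -12, -4, -7, -5]
j=6: data[6]=-7 ≤ -5 → i=5, swap data[5],data[6] → [-10, -11, -8, -6, -12, -7, -4, -5]
final swap data[6],data[7] → [-10, -11, -8, -6, -12, -7, -5, -4]; return 6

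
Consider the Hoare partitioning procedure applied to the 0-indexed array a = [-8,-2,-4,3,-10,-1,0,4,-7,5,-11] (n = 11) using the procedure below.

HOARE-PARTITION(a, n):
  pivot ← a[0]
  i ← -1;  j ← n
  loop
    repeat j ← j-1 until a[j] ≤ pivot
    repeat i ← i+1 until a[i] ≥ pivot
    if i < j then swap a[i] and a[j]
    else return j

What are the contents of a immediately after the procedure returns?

pivot = a[0] = -8; i = -1, j = 11
j→10 (a[10]=-11≤-8), i→0 (a[0]=-8≥-8); i<j, swap → [-11,-2,-4,3,-10,-1,0,4,-7,5,-8]
j→4 (a[4]=-10≤-8), i→1 (a[1]=-2≥-8); i<j, swap → [-11,-10,-4,3,-2,-1,0,4,-7,5,-8]
j→1, i→2; i≥j, return j=1. a = [-11,-10,-4,3,-2,-1,0,4,-7,5,-8]

[-11,-10,-4,3,-2,-1,0,4,-7,5,-8]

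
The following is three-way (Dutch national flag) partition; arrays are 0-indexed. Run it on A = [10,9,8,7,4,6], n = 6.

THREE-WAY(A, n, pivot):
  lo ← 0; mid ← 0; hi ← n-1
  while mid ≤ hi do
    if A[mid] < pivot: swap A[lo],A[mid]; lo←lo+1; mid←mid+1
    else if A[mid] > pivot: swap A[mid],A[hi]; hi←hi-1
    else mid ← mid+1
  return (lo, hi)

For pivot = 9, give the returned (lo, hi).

(4, 4)

pivot = 9; lo=0, mid=0, hi=5
A[mid]=10>9: swap A[0],A[5]; hi=4 → [6,9,8,7,4,10]
A[mid]=6<9: swap A[0],A[0]; lo=1,mid=1 → [6,9,8,7,4,10]
A[mid]=9=9: mid=2
A[mid]=8<9: swap A[1],A[2]; lo=2,mid=3 → [6,8,9,7,4,10]
A[mid]=7<9: swap A[2],A[3]; lo=3,mid=4 → [6,8,7,9,4,10]
A[mid]=4<9: swap A[3],A[4]; lo=4,mid=5 → [6,8,7,4,9,10]
end: lo=4, hi=4; A = [6,8,7,4,9,10]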